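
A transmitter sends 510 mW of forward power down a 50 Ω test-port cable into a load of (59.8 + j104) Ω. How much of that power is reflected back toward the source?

P_reflected ≈ 243 mW

|Γ| = |(9.8 + j104)/(109.8 + j104)| = 0.691
|Γ|² = 0.477
P_refl = |Γ|²·P_inc = 243 mW, P_del = (1 − |Γ|²)·P_inc = 267 mW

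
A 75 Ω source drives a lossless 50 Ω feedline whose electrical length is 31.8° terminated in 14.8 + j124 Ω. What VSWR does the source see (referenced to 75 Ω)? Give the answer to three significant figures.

tan(βl) = 0.62
Z_in = Z_0·(Z_L + jZ_0·tanβl)/(Z_0 + jZ_L·tanβl) = 63.5 − j267 Ω
Γ_s = (Z_in − Z_s)/(Z_in + Z_s) = (-11.5 − j267)/(138 − j267), |Γ_s| = 0.888
VSWR = (1 + |Γ_s|)/(1 − |Γ_s|)

VSWR ≈ 16.9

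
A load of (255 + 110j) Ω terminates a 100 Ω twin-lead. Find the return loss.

RL ≈ 5.82 dB

Γ = (155 + j110)/(355 + j110), |Γ| = 0.511
RL = −20·log₁₀|Γ| = −20·log₁₀(0.511)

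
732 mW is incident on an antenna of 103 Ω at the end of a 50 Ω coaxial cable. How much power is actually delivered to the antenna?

Γ = (103 − 50)/(103 + 50) = 0.346
|Γ|² = 0.12
P_refl = |Γ|²·P_inc = 87.8 mW, P_del = (1 − |Γ|²)·P_inc = 644 mW

P_delivered ≈ 644 mW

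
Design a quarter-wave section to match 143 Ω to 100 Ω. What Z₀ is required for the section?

Z_qwt = √(Z_0·R_L) = √(100 × 143) = √14300

Z_qwt ≈ 120 Ω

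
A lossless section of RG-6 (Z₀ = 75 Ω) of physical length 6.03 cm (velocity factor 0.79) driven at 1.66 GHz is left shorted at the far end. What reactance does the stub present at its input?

λ = v/f = 0.79·c / 1.66 GHz = 0.143 m
βl = 2π·l/λ = 2π × 0.422 = 152°
tan(βl) = -0.531
For a shorted stub, Z_in = jZ_0·tan(βl)

X_in ≈ -39.8 Ω (capacitive)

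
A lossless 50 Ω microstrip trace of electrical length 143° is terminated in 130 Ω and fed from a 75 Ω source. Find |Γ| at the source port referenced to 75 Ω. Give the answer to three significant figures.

tan(βl) = -0.754
Z_in = Z_0·(Z_L + jZ_0·tanβl)/(Z_0 + jZ_L·tanβl) = 42.1 + j44.9 Ω
Γ_s = (Z_in − Z_s)/(Z_in + Z_s) = (-32.9 + j44.9)/(117 + j44.9), |Γ_s| = 0.443

|Γ| ≈ 0.443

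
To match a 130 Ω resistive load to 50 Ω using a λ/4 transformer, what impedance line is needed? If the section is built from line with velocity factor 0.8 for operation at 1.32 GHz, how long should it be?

Z_qwt ≈ 80.6 Ω; length ≈ 4.55 cm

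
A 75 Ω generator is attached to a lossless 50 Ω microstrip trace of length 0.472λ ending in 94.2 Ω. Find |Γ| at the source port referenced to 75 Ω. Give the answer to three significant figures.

βl = 2π × 0.472 = 170°
tan(βl) = -0.178
Z_in = Z_0·(Z_L + jZ_0·tanβl)/(Z_0 + jZ_L·tanβl) = 87.4 + j20.4 Ω
Γ_s = (Z_in − Z_s)/(Z_in + Z_s) = (12.4 + j20.4)/(162 + j20.4), |Γ_s| = 0.146

|Γ| ≈ 0.146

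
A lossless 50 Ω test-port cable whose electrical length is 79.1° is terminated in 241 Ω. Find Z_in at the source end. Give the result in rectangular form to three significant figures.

tan(βl) = tan(79.1°) = 5.19
Z_in = Z_0·(Z_L + jZ_0·tanβl)/(Z_0 + jZ_L·tanβl)
     = 50·(241 + j260)/(50 + j1250)

Z_in ≈ 10.7 − j9.2 Ω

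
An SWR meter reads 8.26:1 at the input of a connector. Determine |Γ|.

|Γ| ≈ 0.784

|Γ| = (S − 1)/(S + 1) = (8.26 − 1)/(8.26 + 1) = 7.26/9.26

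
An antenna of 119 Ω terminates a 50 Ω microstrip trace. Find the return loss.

RL ≈ 7.78 dB

Γ = (119 − 50)/(119 + 50) = 0.408
RL = −20·log₁₀|Γ| = −20·log₁₀(0.408)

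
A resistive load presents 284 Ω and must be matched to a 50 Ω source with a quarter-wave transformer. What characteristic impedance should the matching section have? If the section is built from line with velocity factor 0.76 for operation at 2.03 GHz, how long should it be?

Z_qwt ≈ 119 Ω; length ≈ 2.81 cm

Z_qwt = √(Z_0·R_L) = √(50 × 284) = √14200
λ = 0.76·c/f = 0.112 m, so l = λ/4 = 0.0281 m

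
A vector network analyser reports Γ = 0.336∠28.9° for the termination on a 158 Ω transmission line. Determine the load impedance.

Z_L = Z_0·(1 + Γ)/(1 − Γ) = 158·(1.29 + j0.162)/(0.706 − j0.162)

Z_L ≈ 267 + j97.8 Ω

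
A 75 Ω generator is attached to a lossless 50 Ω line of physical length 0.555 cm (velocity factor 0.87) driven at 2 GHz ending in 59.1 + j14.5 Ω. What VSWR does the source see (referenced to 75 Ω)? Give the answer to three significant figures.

λ = v/f = 0.87·c / 2 GHz = 0.131 m
βl = 2π·l/λ = 2π × 0.0425 = 15.3°
tan(βl) = 0.274
Z_in = Z_0·(Z_L + jZ_0·tanβl)/(Z_0 + jZ_L·tanβl) = 66.7 + j7.17 Ω
Γ_s = (Z_in − Z_s)/(Z_in + Z_s) = (-8.28 + j7.17)/(142 + j7.17), |Γ_s| = 0.0772
VSWR = (1 + |Γ_s|)/(1 − |Γ_s|)

VSWR ≈ 1.17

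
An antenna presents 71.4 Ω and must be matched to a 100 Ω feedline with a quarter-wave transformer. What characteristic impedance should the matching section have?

Z_qwt = √(Z_0·R_L) = √(100 × 71.4) = √7140

Z_qwt ≈ 84.5 Ω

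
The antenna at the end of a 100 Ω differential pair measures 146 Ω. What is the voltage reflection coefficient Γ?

Γ = 0.187

Γ = (Z_L − Z_0)/(Z_L + Z_0) = (146 − 100)/(146 + 100) = 46/246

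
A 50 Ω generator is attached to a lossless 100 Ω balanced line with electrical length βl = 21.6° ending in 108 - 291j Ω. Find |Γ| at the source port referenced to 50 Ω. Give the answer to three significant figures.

tan(βl) = 0.396
Z_in = Z_0·(Z_L + jZ_0·tanβl)/(Z_0 + jZ_L·tanβl) = 25.9 − j122 Ω
Γ_s = (Z_in − Z_s)/(Z_in + Z_s) = (-24.1 − j122)/(75.9 − j122), |Γ_s| = 0.865

|Γ| ≈ 0.865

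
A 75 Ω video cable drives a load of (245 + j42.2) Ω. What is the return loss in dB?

Γ = (170 + j42.2)/(320 + j42.2), |Γ| = 0.543
RL = −20·log₁₀|Γ| = −20·log₁₀(0.543)

RL ≈ 5.31 dB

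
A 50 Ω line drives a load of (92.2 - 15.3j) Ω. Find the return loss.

Γ = (42.2 − j15.3)/(142.2 − j15.3), |Γ| = 0.314
RL = −20·log₁₀|Γ| = −20·log₁₀(0.314)

RL ≈ 10.1 dB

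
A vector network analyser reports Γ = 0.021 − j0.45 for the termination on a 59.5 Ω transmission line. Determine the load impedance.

Z_L ≈ 40.9 − j46.1 Ω

Z_L = Z_0·(1 + Γ)/(1 − Γ) = 59.5·(1.02 − j0.45)/(0.979 + j0.45)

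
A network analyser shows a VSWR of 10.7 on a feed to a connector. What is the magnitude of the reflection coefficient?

|Γ| = (S − 1)/(S + 1) = (10.7 − 1)/(10.7 + 1) = 9.7/11.7

|Γ| ≈ 0.829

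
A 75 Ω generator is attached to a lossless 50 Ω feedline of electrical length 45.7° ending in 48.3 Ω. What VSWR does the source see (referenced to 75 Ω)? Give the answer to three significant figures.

VSWR ≈ 1.5

tan(βl) = 1.02
Z_in = Z_0·(Z_L + jZ_0·tanβl)/(Z_0 + jZ_L·tanβl) = 50 + j1.73 Ω
Γ_s = (Z_in − Z_s)/(Z_in + Z_s) = (-25 + j1.73)/(125 + j1.73), |Γ_s| = 0.2
VSWR = (1 + |Γ_s|)/(1 − |Γ_s|)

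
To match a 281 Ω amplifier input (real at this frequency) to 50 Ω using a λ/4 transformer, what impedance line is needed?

Z_qwt ≈ 119 Ω

Z_qwt = √(Z_0·R_L) = √(50 × 281) = √14050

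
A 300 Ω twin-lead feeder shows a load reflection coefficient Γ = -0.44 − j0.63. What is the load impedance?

Z_L ≈ 49.7 − j153 Ω

Z_L = Z_0·(1 + Γ)/(1 − Γ) = 300·(0.56 − j0.63)/(1.44 + j0.63)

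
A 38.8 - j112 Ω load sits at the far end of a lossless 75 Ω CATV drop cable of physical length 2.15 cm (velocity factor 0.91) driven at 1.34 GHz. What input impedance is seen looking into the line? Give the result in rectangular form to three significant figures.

Z_in ≈ 12.9 − j27.1 Ω

λ = v/f = 0.91·c / 1.34 GHz = 0.204 m
βl = 2π·l/λ = 2π × 0.106 = 38°
tan(βl) = tan(38°) = 0.781
Z_in = Z_0·(Z_L + jZ_0·tanβl)/(Z_0 + jZ_L·tanβl)
     = 75·(38.8 − j53.4)/(162 + j30.3)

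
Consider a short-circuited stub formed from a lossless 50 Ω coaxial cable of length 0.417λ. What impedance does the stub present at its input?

βl = 2π × 0.417 = 150°
tan(βl) = -0.575
For a short-circuited stub, Z_in = jZ_0·tan(βl)

Z_in ≈ −j28.7 Ω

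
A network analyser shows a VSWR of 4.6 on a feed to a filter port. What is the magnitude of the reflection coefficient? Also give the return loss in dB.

|Γ| ≈ 0.643; return loss ≈ 3.84 dB

|Γ| = (S − 1)/(S + 1) = (4.6 − 1)/(4.6 + 1) = 3.6/5.6
RL = −20·log₁₀|Γ| = −20·log₁₀(0.643)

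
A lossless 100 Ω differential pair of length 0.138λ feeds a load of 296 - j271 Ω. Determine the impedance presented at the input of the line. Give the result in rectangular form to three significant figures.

Z_in ≈ 23.8 − j56.3 Ω

βl = 2π × 0.138 = 49.7°
tan(βl) = tan(49.7°) = 1.18
Z_in = Z_0·(Z_L + jZ_0·tanβl)/(Z_0 + jZ_L·tanβl)
     = 100·(296 − j153)/(419 + j349)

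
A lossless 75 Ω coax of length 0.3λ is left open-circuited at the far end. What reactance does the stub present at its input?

βl = 2π × 0.3 = 108°
tan(βl) = -3.08
For an open-circuited stub, Z_in = −jZ_0·cot(βl) = −jZ_0/tan(βl)

X_in ≈ 24.4 Ω (inductive)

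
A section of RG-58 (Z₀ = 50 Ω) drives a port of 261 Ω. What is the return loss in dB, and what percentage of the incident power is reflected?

Γ = (261 − 50)/(261 + 50) = 0.678
RL = −20·log₁₀(0.678) = 3.37 dB
P_refl/P_inc = |Γ|² = 0.46

RL ≈ 3.37 dB; 46% of incident power reflected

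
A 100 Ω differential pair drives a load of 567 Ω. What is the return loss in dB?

RL ≈ 3.1 dB

Γ = (567 − 100)/(567 + 100) = 0.7
RL = −20·log₁₀|Γ| = −20·log₁₀(0.7)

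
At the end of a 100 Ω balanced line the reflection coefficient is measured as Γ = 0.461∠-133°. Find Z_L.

Z_L ≈ 42.8 − j36.6 Ω

Z_L = Z_0·(1 + Γ)/(1 − Γ) = 100·(0.686 − j0.337)/(1.31 + j0.337)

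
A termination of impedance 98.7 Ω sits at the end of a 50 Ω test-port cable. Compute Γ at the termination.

Γ = (Z_L − Z_0)/(Z_L + Z_0) = (98.7 − 50)/(98.7 + 50) = 48.7/148.7

Γ = 0.328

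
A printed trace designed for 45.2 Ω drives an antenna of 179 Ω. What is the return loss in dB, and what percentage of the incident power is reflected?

RL ≈ 4.48 dB; 35.6% of incident power reflected

Γ = (179 − 45.2)/(179 + 45.2) = 0.597
RL = −20·log₁₀(0.597) = 4.48 dB
P_refl/P_inc = |Γ|² = 0.356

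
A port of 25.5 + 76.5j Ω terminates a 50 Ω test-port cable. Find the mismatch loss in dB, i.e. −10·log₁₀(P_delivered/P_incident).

Γ = (-24.5 + j76.5)/(75.5 + j76.5), |Γ| = 0.747
|Γ|² = 0.559, so P_del/P_inc = 1 − |Γ|² = 0.441
ML = −10·log₁₀(1 − |Γ|²)

mismatch loss ≈ 3.55 dB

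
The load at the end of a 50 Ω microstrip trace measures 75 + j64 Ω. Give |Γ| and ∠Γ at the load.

Γ ≈ 0.489 ∠ 41.6°

Γ = (Z_L − Z_0)/(Z_L + Z_0) = (25 + j64)/(125 + j64)
|Γ| = 68.7/140 = 0.489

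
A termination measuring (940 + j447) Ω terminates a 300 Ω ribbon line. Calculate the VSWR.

VSWR ≈ 3.9

Γ = (Z_L − Z_0)/(Z_L + Z_0) = (640 + j447)/(1240 + j447)
|Γ| = 781/1320 = 0.592
VSWR = (1 + |Γ|)/(1 − |Γ|) = 1.59/0.408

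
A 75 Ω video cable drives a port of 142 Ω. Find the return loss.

RL ≈ 10.2 dB

Γ = (142 − 75)/(142 + 75) = 0.309
RL = −20·log₁₀|Γ| = −20·log₁₀(0.309)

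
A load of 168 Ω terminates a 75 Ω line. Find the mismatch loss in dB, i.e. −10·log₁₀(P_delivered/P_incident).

Γ = (168 − 75)/(168 + 75) = 0.383
|Γ|² = 0.146, so P_del/P_inc = 1 − |Γ|² = 0.854
ML = −10·log₁₀(1 − |Γ|²)

mismatch loss ≈ 0.688 dB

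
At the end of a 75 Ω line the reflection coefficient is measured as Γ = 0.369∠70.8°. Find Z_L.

Z_L ≈ 72.5 + j58.5 Ω

Z_L = Z_0·(1 + Γ)/(1 − Γ) = 75·(1.12 + j0.348)/(0.879 − j0.348)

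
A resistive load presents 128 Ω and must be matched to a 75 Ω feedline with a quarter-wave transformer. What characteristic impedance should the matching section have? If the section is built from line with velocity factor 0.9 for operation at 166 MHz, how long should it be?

Z_qwt = √(Z_0·R_L) = √(75 × 128) = √9600
λ = 0.9·c/f = 1.63 m, so l = λ/4 = 0.407 m

Z_qwt ≈ 98 Ω; length ≈ 40.7 cm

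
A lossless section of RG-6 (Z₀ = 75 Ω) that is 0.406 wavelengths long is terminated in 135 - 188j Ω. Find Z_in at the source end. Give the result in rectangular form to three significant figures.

Z_in ≈ 102 + j169 Ω

βl = 2π × 0.406 = 146°
tan(βl) = tan(146°) = -0.67
Z_in = Z_0·(Z_L + jZ_0·tanβl)/(Z_0 + jZ_L·tanβl)
     = 75·(135 − j238)/(-51 − j90.5)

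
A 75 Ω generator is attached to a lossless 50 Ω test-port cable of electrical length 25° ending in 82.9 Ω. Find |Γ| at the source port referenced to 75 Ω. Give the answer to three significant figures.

tan(βl) = 0.466
Z_in = Z_0·(Z_L + jZ_0·tanβl)/(Z_0 + jZ_L·tanβl) = 63.2 − j25.5 Ω
Γ_s = (Z_in − Z_s)/(Z_in + Z_s) = (-11.8 − j25.5)/(138 − j25.5), |Γ_s| = 0.2

|Γ| ≈ 0.2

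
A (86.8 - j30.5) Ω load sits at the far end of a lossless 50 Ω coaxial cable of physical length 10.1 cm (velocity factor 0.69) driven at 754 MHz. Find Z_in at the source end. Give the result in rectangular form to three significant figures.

Z_in ≈ 51.3 + j36.7 Ω

λ = v/f = 0.69·c / 754 MHz = 0.275 m
βl = 2π·l/λ = 2π × 0.368 = 132°
tan(βl) = tan(132°) = -1.09
Z_in = Z_0·(Z_L + jZ_0·tanβl)/(Z_0 + jZ_L·tanβl)
     = 50·(86.8 − j85.2)/(16.6 − j94.9)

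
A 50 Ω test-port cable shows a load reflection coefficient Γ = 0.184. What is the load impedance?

Z_L = Z_0·(1 + Γ)/(1 − Γ) = 50·(1.18)/(0.816)

Z_L ≈ 72.5 Ω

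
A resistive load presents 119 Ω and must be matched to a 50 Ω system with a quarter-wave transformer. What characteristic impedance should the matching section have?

Z_qwt ≈ 77.1 Ω

Z_qwt = √(Z_0·R_L) = √(50 × 119) = √5950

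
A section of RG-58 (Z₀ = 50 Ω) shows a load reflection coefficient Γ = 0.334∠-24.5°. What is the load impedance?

Z_L = Z_0·(1 + Γ)/(1 − Γ) = 50·(1.3 − j0.139)/(0.696 + j0.139)

Z_L ≈ 88.2 − j27.5 Ω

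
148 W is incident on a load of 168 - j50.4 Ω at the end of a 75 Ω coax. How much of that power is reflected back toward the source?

|Γ| = |(93 − j50.4)/(243 − j50.4)| = 0.426
|Γ|² = 0.182
P_refl = |Γ|²·P_inc = 26.9 W, P_del = (1 − |Γ|²)·P_inc = 121 W

P_reflected ≈ 26.9 W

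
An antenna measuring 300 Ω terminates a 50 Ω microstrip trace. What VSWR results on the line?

VSWR ≈ 6

Γ = (300 − 50)/(300 + 50) = 0.714
VSWR = (1 + 0.714)/(1 − 0.714)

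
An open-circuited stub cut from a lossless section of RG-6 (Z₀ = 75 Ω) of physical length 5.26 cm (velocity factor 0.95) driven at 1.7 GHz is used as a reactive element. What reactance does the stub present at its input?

λ = v/f = 0.95·c / 1.7 GHz = 0.168 m
βl = 2π·l/λ = 2π × 0.314 = 113°
tan(βl) = -2.36
For an open-circuited stub, Z_in = −jZ_0·cot(βl) = −jZ_0/tan(βl)

X_in ≈ 31.8 Ω (inductive)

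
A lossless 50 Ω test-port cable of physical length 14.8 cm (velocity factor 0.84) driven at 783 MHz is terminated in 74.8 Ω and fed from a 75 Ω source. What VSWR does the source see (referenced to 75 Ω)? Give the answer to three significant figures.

VSWR ≈ 1.23

λ = v/f = 0.84·c / 783 MHz = 0.322 m
βl = 2π·l/λ = 2π × 0.46 = 166°
tan(βl) = -0.258
Z_in = Z_0·(Z_L + jZ_0·tanβl)/(Z_0 + jZ_L·tanβl) = 69.4 + j13.9 Ω
Γ_s = (Z_in − Z_s)/(Z_in + Z_s) = (-5.55 + j13.9)/(144 + j13.9), |Γ_s| = 0.103
VSWR = (1 + |Γ_s|)/(1 − |Γ_s|)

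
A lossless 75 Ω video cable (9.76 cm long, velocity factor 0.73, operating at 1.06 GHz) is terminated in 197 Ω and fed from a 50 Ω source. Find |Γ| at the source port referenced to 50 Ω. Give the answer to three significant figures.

|Γ| ≈ 0.59

λ = v/f = 0.73·c / 1.06 GHz = 0.207 m
βl = 2π·l/λ = 2π × 0.472 = 170°
tan(βl) = -0.175
Z_in = Z_0·(Z_L + jZ_0·tanβl)/(Z_0 + jZ_L·tanβl) = 168 + j64 Ω
Γ_s = (Z_in − Z_s)/(Z_in + Z_s) = (118 + j64)/(218 + j64), |Γ_s| = 0.59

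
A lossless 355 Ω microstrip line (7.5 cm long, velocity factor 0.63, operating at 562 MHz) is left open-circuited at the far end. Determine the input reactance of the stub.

λ = v/f = 0.63·c / 562 MHz = 0.336 m
βl = 2π·l/λ = 2π × 0.223 = 80.3°
tan(βl) = 5.84
For an open-circuited stub, Z_in = −jZ_0·cot(βl) = −jZ_0/tan(βl)

X_in ≈ -60.8 Ω (capacitive)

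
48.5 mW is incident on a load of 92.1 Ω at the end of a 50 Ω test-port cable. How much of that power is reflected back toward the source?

P_reflected ≈ 4.26 mW

Γ = (92.1 − 50)/(92.1 + 50) = 0.296
|Γ|² = 0.0878
P_refl = |Γ|²·P_inc = 4.26 mW, P_del = (1 − |Γ|²)·P_inc = 44.2 mW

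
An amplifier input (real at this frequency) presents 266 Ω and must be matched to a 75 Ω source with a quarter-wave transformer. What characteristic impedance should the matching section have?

Z_qwt = √(Z_0·R_L) = √(75 × 266) = √19950

Z_qwt ≈ 141 Ω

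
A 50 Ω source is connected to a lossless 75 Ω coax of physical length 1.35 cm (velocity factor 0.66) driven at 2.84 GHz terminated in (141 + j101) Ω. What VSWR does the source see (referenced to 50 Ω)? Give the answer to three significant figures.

VSWR ≈ 2.98

λ = v/f = 0.66·c / 2.84 GHz = 0.0697 m
βl = 2π·l/λ = 2π × 0.194 = 69.7°
tan(βl) = 2.7
Z_in = Z_0·(Z_L + jZ_0·tanβl)/(Z_0 + jZ_L·tanβl) = 35.7 − j46.3 Ω
Γ_s = (Z_in − Z_s)/(Z_in + Z_s) = (-14.3 − j46.3)/(85.7 − j46.3), |Γ_s| = 0.497
VSWR = (1 + |Γ_s|)/(1 − |Γ_s|)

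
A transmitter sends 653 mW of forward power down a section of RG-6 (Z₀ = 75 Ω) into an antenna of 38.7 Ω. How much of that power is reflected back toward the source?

P_reflected ≈ 66.6 mW

Γ = (38.7 − 75)/(38.7 + 75) = -0.319
|Γ|² = 0.102
P_refl = |Γ|²·P_inc = 66.6 mW, P_del = (1 − |Γ|²)·P_inc = 586 mW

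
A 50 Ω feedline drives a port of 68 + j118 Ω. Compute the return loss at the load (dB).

Γ = (18 + j118)/(118 + j118), |Γ| = 0.715
RL = −20·log₁₀|Γ| = −20·log₁₀(0.715)

RL ≈ 2.91 dB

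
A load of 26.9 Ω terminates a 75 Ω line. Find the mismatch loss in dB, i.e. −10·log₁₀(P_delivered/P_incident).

mismatch loss ≈ 1.09 dB

Γ = (26.9 − 75)/(26.9 + 75) = -0.472
|Γ|² = 0.223, so P_del/P_inc = 1 − |Γ|² = 0.777
ML = −10·log₁₀(1 − |Γ|²)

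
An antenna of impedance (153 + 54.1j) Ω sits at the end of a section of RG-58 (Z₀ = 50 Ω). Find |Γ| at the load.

Γ = (Z_L − Z_0)/(Z_L + Z_0) = (103 + j54.1)/(203 + j54.1)
|Γ| = 116/210

|Γ| ≈ 0.554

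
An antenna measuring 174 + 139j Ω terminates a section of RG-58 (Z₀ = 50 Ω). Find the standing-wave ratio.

VSWR ≈ 5.82

Γ = (Z_L − Z_0)/(Z_L + Z_0) = (124 + j139)/(224 + j139)
|Γ| = 186/264 = 0.707
VSWR = (1 + |Γ|)/(1 − |Γ|) = 1.71/0.293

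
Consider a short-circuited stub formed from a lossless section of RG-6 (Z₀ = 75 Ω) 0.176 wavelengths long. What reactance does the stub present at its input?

X_in ≈ 150 Ω (inductive)

βl = 2π × 0.176 = 63.4°
tan(βl) = 1.99
For a short-circuited stub, Z_in = jZ_0·tan(βl)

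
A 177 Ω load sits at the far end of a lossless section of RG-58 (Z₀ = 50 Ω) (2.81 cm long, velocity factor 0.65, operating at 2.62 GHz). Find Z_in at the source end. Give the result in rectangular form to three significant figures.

λ = v/f = 0.65·c / 2.62 GHz = 0.0744 m
βl = 2π·l/λ = 2π × 0.378 = 136°
tan(βl) = tan(136°) = -0.968
Z_in = Z_0·(Z_L + jZ_0·tanβl)/(Z_0 + jZ_L·tanβl)
     = 50·(177 − j48.4)/(50 − j171)

Z_in ≈ 26.9 + j43.8 Ω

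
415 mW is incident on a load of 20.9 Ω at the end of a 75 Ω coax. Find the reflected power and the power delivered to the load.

Γ = (20.9 − 75)/(20.9 + 75) = -0.564
|Γ|² = 0.318
P_refl = |Γ|²·P_inc = 132 mW, P_del = (1 − |Γ|²)·P_inc = 283 mW

P_reflected ≈ 132 mW; P_delivered ≈ 283 mW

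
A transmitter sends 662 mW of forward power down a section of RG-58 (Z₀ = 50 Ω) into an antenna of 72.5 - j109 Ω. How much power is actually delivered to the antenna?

P_delivered ≈ 357 mW

|Γ| = |(22.5 − j109)/(122.5 − j109)| = 0.679
|Γ|² = 0.461
P_refl = |Γ|²·P_inc = 305 mW, P_del = (1 − |Γ|²)·P_inc = 357 mW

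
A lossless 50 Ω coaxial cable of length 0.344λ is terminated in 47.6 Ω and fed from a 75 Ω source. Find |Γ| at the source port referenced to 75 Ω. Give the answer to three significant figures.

|Γ| ≈ 0.192

βl = 2π × 0.344 = 124°
tan(βl) = -1.49
Z_in = Z_0·(Z_L + jZ_0·tanβl)/(Z_0 + jZ_L·tanβl) = 50.9 − j2.32 Ω
Γ_s = (Z_in − Z_s)/(Z_in + Z_s) = (-24.1 − j2.32)/(126 − j2.32), |Γ_s| = 0.192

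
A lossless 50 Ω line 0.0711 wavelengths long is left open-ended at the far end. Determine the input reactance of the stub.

X_in ≈ -104 Ω (capacitive)

βl = 2π × 0.0711 = 25.6°
tan(βl) = 0.479
For an open-ended stub, Z_in = −jZ_0·cot(βl) = −jZ_0/tan(βl)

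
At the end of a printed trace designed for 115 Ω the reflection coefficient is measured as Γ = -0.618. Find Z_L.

Z_L = Z_0·(1 + Γ)/(1 − Γ) = 115·(0.382)/(1.62)

Z_L ≈ 27.2 Ω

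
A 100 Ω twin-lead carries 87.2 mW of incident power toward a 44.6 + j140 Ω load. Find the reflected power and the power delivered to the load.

P_reflected ≈ 48.8 mW; P_delivered ≈ 38.4 mW

|Γ| = |(-55.4 + j140)/(144.6 + j140)| = 0.748
|Γ|² = 0.56
P_refl = |Γ|²·P_inc = 48.8 mW, P_del = (1 − |Γ|²)·P_inc = 38.4 mW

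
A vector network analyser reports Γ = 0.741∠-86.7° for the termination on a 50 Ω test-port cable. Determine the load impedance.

Z_L ≈ 15.4 − j50.5 Ω

Z_L = Z_0·(1 + Γ)/(1 − Γ) = 50·(1.04 − j0.74)/(0.957 + j0.74)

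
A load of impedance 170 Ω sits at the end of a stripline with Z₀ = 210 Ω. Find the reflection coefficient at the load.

Γ = (Z_L − Z_0)/(Z_L + Z_0) = (170 − 210)/(170 + 210) = -40/380

Γ = -0.105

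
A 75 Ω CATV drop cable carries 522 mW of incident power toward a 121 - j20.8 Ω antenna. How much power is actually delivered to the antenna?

P_delivered ≈ 488 mW

|Γ| = |(46 − j20.8)/(196 − j20.8)| = 0.256
|Γ|² = 0.0656
P_refl = |Γ|²·P_inc = 34.2 mW, P_del = (1 − |Γ|²)·P_inc = 488 mW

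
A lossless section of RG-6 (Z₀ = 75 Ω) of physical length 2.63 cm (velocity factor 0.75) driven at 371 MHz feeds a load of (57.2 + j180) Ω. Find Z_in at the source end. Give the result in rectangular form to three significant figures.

Z_in ≈ 401 + j351 Ω

λ = v/f = 0.75·c / 371 MHz = 0.606 m
βl = 2π·l/λ = 2π × 0.0434 = 15.6°
tan(βl) = tan(15.6°) = 0.279
Z_in = Z_0·(Z_L + jZ_0·tanβl)/(Z_0 + jZ_L·tanβl)
     = 75·(57.2 + j201)/(24.7 + j16)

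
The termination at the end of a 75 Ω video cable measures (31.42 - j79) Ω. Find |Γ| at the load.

Γ = (Z_L − Z_0)/(Z_L + Z_0) = (-43.58 − j79)/(106.4 − j79)
|Γ| = 90.2/133

|Γ| ≈ 0.681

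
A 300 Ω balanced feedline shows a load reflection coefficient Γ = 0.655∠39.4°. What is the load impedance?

Z_L = Z_0·(1 + Γ)/(1 − Γ) = 300·(1.51 + j0.416)/(0.494 − j0.416)

Z_L ≈ 411 + j599 Ω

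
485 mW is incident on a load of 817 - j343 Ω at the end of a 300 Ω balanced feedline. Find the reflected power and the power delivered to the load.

P_reflected ≈ 137 mW; P_delivered ≈ 348 mW

|Γ| = |(517 − j343)/(1117 − j343)| = 0.531
|Γ|² = 0.282
P_refl = |Γ|²·P_inc = 137 mW, P_del = (1 − |Γ|²)·P_inc = 348 mW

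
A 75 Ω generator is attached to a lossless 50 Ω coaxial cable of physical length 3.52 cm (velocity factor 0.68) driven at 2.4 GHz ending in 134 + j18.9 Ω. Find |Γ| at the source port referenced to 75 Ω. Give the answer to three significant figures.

λ = v/f = 0.68·c / 2.4 GHz = 0.085 m
βl = 2π·l/λ = 2π × 0.414 = 149°
tan(βl) = -0.599
Z_in = Z_0·(Z_L + jZ_0·tanβl)/(Z_0 + jZ_L·tanβl) = 44.6 + j49.4 Ω
Γ_s = (Z_in − Z_s)/(Z_in + Z_s) = (-30.4 + j49.4)/(120 + j49.4), |Γ_s| = 0.448

|Γ| ≈ 0.448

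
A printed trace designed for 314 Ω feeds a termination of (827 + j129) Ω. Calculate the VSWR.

Γ = (Z_L − Z_0)/(Z_L + Z_0) = (513 + j129)/(1141 + j129)
|Γ| = 529/1150 = 0.461
VSWR = (1 + |Γ|)/(1 − |Γ|) = 1.46/0.539

VSWR ≈ 2.71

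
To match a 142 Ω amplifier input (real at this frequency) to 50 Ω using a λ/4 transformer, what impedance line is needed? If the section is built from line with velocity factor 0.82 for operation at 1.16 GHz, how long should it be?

Z_qwt ≈ 84.3 Ω; length ≈ 5.3 cm

Z_qwt = √(Z_0·R_L) = √(50 × 142) = √7100
λ = 0.82·c/f = 0.212 m, so l = λ/4 = 0.053 m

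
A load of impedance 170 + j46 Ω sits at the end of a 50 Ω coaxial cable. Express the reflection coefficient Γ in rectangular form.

Γ = (Z_L − Z_0)/(Z_L + Z_0) = (120 + j46)/(220 + j46)

Γ ≈ 0.564 + j0.0911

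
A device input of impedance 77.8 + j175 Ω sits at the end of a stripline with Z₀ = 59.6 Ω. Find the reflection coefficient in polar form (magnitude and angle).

Γ = (Z_L − Z_0)/(Z_L + Z_0) = (18.2 + j175)/(137.4 + j175)
|Γ| = 176/222 = 0.791

Γ ≈ 0.791 ∠ 32.2°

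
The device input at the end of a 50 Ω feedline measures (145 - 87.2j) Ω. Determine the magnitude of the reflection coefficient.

Γ = (Z_L − Z_0)/(Z_L + Z_0) = (95 − j87.2)/(195 − j87.2)
|Γ| = 129/214

|Γ| ≈ 0.604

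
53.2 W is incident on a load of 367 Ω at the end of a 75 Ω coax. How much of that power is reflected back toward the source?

Γ = (367 − 75)/(367 + 75) = 0.661
|Γ|² = 0.436
P_refl = |Γ|²·P_inc = 23.2 W, P_del = (1 − |Γ|²)·P_inc = 30 W

P_reflected ≈ 23.2 W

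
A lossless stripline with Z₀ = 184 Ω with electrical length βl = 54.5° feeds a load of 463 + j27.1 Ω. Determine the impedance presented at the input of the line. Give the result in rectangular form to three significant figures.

tan(βl) = tan(54.5°) = 1.4
Z_in = Z_0·(Z_L + jZ_0·tanβl)/(Z_0 + jZ_L·tanβl)
     = 184·(463 + j285)/(146 + j649)

Z_in ≈ 105 − j108 Ω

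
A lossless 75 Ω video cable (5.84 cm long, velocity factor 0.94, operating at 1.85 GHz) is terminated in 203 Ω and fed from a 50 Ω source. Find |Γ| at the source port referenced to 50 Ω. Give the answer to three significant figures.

|Γ| ≈ 0.513

λ = v/f = 0.94·c / 1.85 GHz = 0.152 m
βl = 2π·l/λ = 2π × 0.383 = 138°
tan(βl) = -0.903
Z_in = Z_0·(Z_L + jZ_0·tanβl)/(Z_0 + jZ_L·tanβl) = 52.9 + j61.4 Ω
Γ_s = (Z_in − Z_s)/(Z_in + Z_s) = (2.85 + j61.4)/(103 + j61.4), |Γ_s| = 0.513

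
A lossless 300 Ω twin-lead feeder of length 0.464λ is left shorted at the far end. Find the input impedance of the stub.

Z_in ≈ −j69 Ω

βl = 2π × 0.464 = 167°
tan(βl) = -0.23
For a shorted stub, Z_in = jZ_0·tan(βl)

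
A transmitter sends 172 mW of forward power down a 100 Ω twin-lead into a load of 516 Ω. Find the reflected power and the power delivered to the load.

P_reflected ≈ 78.4 mW; P_delivered ≈ 93.6 mW

Γ = (516 − 100)/(516 + 100) = 0.675
|Γ|² = 0.456
P_refl = |Γ|²·P_inc = 78.4 mW, P_del = (1 − |Γ|²)·P_inc = 93.6 mW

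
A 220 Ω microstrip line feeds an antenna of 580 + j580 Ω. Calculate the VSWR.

VSWR ≈ 5.47

Γ = (Z_L − Z_0)/(Z_L + Z_0) = (360 + j580)/(800 + j580)
|Γ| = 683/988 = 0.691
VSWR = (1 + |Γ|)/(1 − |Γ|) = 1.69/0.309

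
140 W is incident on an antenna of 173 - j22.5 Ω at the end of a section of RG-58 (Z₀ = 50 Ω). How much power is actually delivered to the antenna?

P_delivered ≈ 96.4 W

|Γ| = |(123 − j22.5)/(223 − j22.5)| = 0.558
|Γ|² = 0.311
P_refl = |Γ|²·P_inc = 43.6 W, P_del = (1 − |Γ|²)·P_inc = 96.4 W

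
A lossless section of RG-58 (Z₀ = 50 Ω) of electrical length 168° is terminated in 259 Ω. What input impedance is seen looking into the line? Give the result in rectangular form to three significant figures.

Z_in ≈ 122 + j124 Ω

tan(βl) = tan(168°) = -0.213
Z_in = Z_0·(Z_L + jZ_0·tanβl)/(Z_0 + jZ_L·tanβl)
     = 50·(259 − j10.6)/(50 − j55.1)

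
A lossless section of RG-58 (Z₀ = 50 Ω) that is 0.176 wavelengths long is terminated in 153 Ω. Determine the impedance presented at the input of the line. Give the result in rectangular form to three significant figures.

Z_in ≈ 19.9 − j21.8 Ω

βl = 2π × 0.176 = 63.4°
tan(βl) = tan(63.4°) = 1.99
Z_in = Z_0·(Z_L + jZ_0·tanβl)/(Z_0 + jZ_L·tanβl)
     = 50·(153 + j99.7)/(50 + j305)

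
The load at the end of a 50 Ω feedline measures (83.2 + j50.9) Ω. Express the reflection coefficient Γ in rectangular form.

Γ ≈ 0.345 + j0.25

Γ = (Z_L − Z_0)/(Z_L + Z_0) = (33.2 + j50.9)/(133.2 + j50.9)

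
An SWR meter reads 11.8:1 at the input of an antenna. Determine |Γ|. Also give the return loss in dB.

|Γ| = (S − 1)/(S + 1) = (11.8 − 1)/(11.8 + 1) = 10.8/12.8
RL = −20·log₁₀|Γ| = −20·log₁₀(0.844)

|Γ| ≈ 0.844; return loss ≈ 1.48 dB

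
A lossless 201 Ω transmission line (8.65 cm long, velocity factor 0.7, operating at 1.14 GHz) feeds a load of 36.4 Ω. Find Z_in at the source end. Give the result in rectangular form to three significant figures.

λ = v/f = 0.7·c / 1.14 GHz = 0.184 m
βl = 2π·l/λ = 2π × 0.47 = 169°
tan(βl) = tan(169°) = -0.194
Z_in = Z_0·(Z_L + jZ_0·tanβl)/(Z_0 + jZ_L·tanβl)
     = 201·(36.4 − j38.9)/(201 − j7.05)

Z_in ≈ 37.7 − j37.6 Ω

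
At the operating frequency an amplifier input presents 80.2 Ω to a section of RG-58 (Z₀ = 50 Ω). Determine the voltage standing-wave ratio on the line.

VSWR ≈ 1.6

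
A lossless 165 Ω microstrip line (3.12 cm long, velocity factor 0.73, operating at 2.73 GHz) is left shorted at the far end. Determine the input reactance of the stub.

X_in ≈ -138 Ω (capacitive)

λ = v/f = 0.73·c / 2.73 GHz = 0.0802 m
βl = 2π·l/λ = 2π × 0.389 = 140°
tan(βl) = -0.839
For a shorted stub, Z_in = jZ_0·tan(βl)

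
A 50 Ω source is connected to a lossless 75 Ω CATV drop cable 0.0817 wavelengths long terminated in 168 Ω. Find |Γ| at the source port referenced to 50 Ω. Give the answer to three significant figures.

|Γ| ≈ 0.495

βl = 2π × 0.0817 = 29.4°
tan(βl) = 0.564
Z_in = Z_0·(Z_L + jZ_0·tanβl)/(Z_0 + jZ_L·tanβl) = 85.3 − j65.5 Ω
Γ_s = (Z_in − Z_s)/(Z_in + Z_s) = (35.3 − j65.5)/(135 − j65.5), |Γ_s| = 0.495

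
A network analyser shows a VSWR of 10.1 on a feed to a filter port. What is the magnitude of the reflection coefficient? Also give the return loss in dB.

|Γ| = (S − 1)/(S + 1) = (10.1 − 1)/(10.1 + 1) = 9.1/11.1
RL = −20·log₁₀|Γ| = −20·log₁₀(0.82)

|Γ| ≈ 0.82; return loss ≈ 1.73 dB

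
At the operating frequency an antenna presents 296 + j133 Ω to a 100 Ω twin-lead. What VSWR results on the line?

Γ = (Z_L − Z_0)/(Z_L + Z_0) = (196 + j133)/(396 + j133)
|Γ| = 237/418 = 0.567
VSWR = (1 + |Γ|)/(1 − |Γ|) = 1.57/0.433

VSWR ≈ 3.62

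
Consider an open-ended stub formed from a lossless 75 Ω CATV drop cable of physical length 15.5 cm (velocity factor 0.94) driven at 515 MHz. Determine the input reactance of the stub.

λ = v/f = 0.94·c / 515 MHz = 0.548 m
βl = 2π·l/λ = 2π × 0.283 = 102°
tan(βl) = -4.74
For an open-ended stub, Z_in = −jZ_0·cot(βl) = −jZ_0/tan(βl)

X_in ≈ 15.8 Ω (inductive)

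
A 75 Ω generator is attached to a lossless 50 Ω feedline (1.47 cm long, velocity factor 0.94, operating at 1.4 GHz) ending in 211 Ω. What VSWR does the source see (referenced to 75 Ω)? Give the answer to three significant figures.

λ = v/f = 0.94·c / 1.4 GHz = 0.201 m
βl = 2π·l/λ = 2π × 0.073 = 26.3°
tan(βl) = 0.494
Z_in = Z_0·(Z_L + jZ_0·tanβl)/(Z_0 + jZ_L·tanβl) = 49.1 − j77.7 Ω
Γ_s = (Z_in − Z_s)/(Z_in + Z_s) = (-25.9 − j77.7)/(124 − j77.7), |Γ_s| = 0.559
VSWR = (1 + |Γ_s|)/(1 − |Γ_s|)

VSWR ≈ 3.54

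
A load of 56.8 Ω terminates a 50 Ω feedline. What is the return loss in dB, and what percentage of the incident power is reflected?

RL ≈ 23.9 dB; 0.405% of incident power reflected

Γ = (56.8 − 50)/(56.8 + 50) = 0.0637
RL = −20·log₁₀(0.0637) = 23.9 dB
P_refl/P_inc = |Γ|² = 0.00405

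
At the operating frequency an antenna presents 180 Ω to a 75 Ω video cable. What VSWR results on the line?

For a purely resistive load, VSWR = R_L/Z_0 or Z_0/R_L (whichever > 1) = 180/75

VSWR ≈ 2.4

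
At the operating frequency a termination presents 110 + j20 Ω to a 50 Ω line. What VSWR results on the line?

Γ = (Z_L − Z_0)/(Z_L + Z_0) = (60 + j20)/(160 + j20)
|Γ| = 63.2/161 = 0.392
VSWR = (1 + |Γ|)/(1 − |Γ|) = 1.39/0.608

VSWR ≈ 2.29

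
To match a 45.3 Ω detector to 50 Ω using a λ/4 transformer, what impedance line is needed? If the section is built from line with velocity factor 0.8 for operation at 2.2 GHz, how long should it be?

Z_qwt ≈ 47.6 Ω; length ≈ 2.73 cm

Z_qwt = √(Z_0·R_L) = √(50 × 45.3) = √2265
λ = 0.8·c/f = 0.109 m, so l = λ/4 = 0.0273 m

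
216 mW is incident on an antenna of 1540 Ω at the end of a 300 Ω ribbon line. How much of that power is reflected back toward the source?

P_reflected ≈ 98.1 mW

Γ = (1540 − 300)/(1540 + 300) = 0.674
|Γ|² = 0.454
P_refl = |Γ|²·P_inc = 98.1 mW, P_del = (1 − |Γ|²)·P_inc = 118 mW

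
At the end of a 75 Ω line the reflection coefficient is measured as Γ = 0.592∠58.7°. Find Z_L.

Z_L ≈ 66.2 + j103 Ω

Z_L = Z_0·(1 + Γ)/(1 − Γ) = 75·(1.31 + j0.506)/(0.692 − j0.506)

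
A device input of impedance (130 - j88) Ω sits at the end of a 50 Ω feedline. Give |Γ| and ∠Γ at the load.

Γ ≈ 0.594 ∠ -21.7°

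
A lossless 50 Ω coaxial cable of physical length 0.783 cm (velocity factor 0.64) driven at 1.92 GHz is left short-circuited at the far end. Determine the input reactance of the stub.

λ = v/f = 0.64·c / 1.92 GHz = 0.1 m
βl = 2π·l/λ = 2π × 0.0783 = 28.2°
tan(βl) = 0.536
For a short-circuited stub, Z_in = jZ_0·tan(βl)

X_in ≈ 26.8 Ω (inductive)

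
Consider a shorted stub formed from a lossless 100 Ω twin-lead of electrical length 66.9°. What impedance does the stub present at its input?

tan(βl) = 2.34
For a shorted stub, Z_in = jZ_0·tan(βl)

Z_in ≈ +j234 Ω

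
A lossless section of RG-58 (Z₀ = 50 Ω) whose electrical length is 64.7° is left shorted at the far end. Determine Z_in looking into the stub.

tan(βl) = 2.12
For a shorted stub, Z_in = jZ_0·tan(βl)

Z_in ≈ +j106 Ω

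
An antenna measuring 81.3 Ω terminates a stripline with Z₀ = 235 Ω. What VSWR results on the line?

VSWR ≈ 2.89

For a purely resistive load, VSWR = R_L/Z_0 or Z_0/R_L (whichever > 1) = 235/81.3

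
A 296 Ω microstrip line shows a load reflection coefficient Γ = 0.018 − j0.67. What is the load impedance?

Z_L ≈ 115 − j281 Ω

Z_L = Z_0·(1 + Γ)/(1 − Γ) = 296·(1.02 − j0.67)/(0.982 + j0.67)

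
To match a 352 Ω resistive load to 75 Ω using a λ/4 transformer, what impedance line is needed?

Z_qwt ≈ 162 Ω

Z_qwt = √(Z_0·R_L) = √(75 × 352) = √26400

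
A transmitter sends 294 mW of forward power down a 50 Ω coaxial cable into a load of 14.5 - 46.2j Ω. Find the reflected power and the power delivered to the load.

|Γ| = |(-35.5 − j46.2)/(64.5 − j46.2)| = 0.734
|Γ|² = 0.539
P_refl = |Γ|²·P_inc = 159 mW, P_del = (1 − |Γ|²)·P_inc = 135 mW

P_reflected ≈ 159 mW; P_delivered ≈ 135 mW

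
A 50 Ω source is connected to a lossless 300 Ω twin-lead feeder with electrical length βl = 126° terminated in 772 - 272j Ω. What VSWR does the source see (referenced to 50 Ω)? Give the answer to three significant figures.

VSWR ≈ 9.71

tan(βl) = -1.38
Z_in = Z_0·(Z_L + jZ_0·tanβl)/(Z_0 + jZ_L·tanβl) = 177 + j230 Ω
Γ_s = (Z_in − Z_s)/(Z_in + Z_s) = (127 + j230)/(227 + j230), |Γ_s| = 0.813
VSWR = (1 + |Γ_s|)/(1 − |Γ_s|)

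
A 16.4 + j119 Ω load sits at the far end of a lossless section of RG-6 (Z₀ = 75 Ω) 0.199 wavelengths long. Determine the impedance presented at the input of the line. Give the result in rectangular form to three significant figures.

Z_in ≈ 11.2 − j89.3 Ω

βl = 2π × 0.199 = 71.6°
tan(βl) = tan(71.6°) = 3.01
Z_in = Z_0·(Z_L + jZ_0·tanβl)/(Z_0 + jZ_L·tanβl)
     = 75·(16.4 + j345)/(-284 + j49.4)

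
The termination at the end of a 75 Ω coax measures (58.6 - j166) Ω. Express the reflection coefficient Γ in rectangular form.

Γ = (Z_L − Z_0)/(Z_L + Z_0) = (-16.4 − j166)/(133.6 − j166)

Γ ≈ 0.559 − j0.548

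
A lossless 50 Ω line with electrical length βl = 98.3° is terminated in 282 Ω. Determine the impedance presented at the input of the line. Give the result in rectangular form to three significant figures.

tan(βl) = tan(98.3°) = -6.85
Z_in = Z_0·(Z_L + jZ_0·tanβl)/(Z_0 + jZ_L·tanβl)
     = 50·(282 − j343)/(50 − j1930)

Z_in ≈ 9.05 + j7.06 Ω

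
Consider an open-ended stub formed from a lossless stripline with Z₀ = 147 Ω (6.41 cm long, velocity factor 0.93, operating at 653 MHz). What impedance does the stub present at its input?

Z_in ≈ −j107 Ω

λ = v/f = 0.93·c / 653 MHz = 0.427 m
βl = 2π·l/λ = 2π × 0.15 = 54°
tan(βl) = 1.38
For an open-ended stub, Z_in = −jZ_0·cot(βl) = −jZ_0/tan(βl)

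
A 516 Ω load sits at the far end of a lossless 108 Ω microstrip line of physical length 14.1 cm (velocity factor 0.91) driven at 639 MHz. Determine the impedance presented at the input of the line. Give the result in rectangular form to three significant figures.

λ = v/f = 0.91·c / 639 MHz = 0.427 m
βl = 2π·l/λ = 2π × 0.33 = 119°
tan(βl) = tan(119°) = -1.82
Z_in = Z_0·(Z_L + jZ_0·tanβl)/(Z_0 + jZ_L·tanβl)
     = 108·(516 − j196)/(108 − j938)

Z_in ≈ 29.1 + j56.1 Ω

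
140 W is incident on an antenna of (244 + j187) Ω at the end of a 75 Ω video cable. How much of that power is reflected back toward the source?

|Γ| = |(169 + j187)/(319 + j187)| = 0.682
|Γ|² = 0.465
P_refl = |Γ|²·P_inc = 65 W, P_del = (1 − |Γ|²)·P_inc = 75 W

P_reflected ≈ 65 W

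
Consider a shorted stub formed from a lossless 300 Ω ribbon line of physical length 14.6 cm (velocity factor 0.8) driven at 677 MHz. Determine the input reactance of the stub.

X_in ≈ -186 Ω (capacitive)

λ = v/f = 0.8·c / 677 MHz = 0.355 m
βl = 2π·l/λ = 2π × 0.412 = 148°
tan(βl) = -0.619
For a shorted stub, Z_in = jZ_0·tan(βl)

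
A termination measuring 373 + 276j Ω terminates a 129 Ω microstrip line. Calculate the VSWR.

VSWR ≈ 4.6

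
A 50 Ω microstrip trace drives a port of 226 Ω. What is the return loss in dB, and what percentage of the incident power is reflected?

Γ = (226 − 50)/(226 + 50) = 0.638
RL = −20·log₁₀(0.638) = 3.91 dB
P_refl/P_inc = |Γ|² = 0.407

RL ≈ 3.91 dB; 40.7% of incident power reflected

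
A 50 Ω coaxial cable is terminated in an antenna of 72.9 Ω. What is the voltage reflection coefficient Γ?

Γ = (Z_L − Z_0)/(Z_L + Z_0) = (72.9 − 50)/(72.9 + 50) = 22.9/122.9

Γ = 0.186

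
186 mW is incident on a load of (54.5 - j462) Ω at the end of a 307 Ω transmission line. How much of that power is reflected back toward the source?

P_reflected ≈ 150 mW

|Γ| = |(-252.5 − j462)/(361.5 − j462)| = 0.898
|Γ|² = 0.806
P_refl = |Γ|²·P_inc = 150 mW, P_del = (1 − |Γ|²)·P_inc = 36.2 mW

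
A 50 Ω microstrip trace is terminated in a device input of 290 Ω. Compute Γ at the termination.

Γ = (Z_L − Z_0)/(Z_L + Z_0) = (290 − 50)/(290 + 50) = 240/340

Γ = 0.706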